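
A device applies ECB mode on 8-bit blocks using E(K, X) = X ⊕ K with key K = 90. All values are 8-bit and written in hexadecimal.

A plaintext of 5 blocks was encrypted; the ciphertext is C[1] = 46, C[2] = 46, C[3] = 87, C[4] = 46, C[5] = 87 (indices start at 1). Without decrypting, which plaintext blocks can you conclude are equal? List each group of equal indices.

ECB encrypts each block independently with the same key, so equal ciphertext blocks imply equal plaintext blocks.
C[1] = C[2] = C[4] = 46, so P[1] = P[2] = P[4].
C[3] = C[5] = 87, so P[3] = P[5].

P[1] = P[2] = P[4]; P[3] = P[5]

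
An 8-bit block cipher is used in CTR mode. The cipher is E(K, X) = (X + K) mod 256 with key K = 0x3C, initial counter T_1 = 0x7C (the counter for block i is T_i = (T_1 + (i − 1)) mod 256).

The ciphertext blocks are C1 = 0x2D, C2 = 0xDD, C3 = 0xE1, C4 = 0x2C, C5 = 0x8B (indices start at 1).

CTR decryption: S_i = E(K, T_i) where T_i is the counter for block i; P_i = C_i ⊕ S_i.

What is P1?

P1 = 0x95

P1: T = 0x7C, S = E(K, T) = 0xB8; 0x2D ⊕ 0xB8 = 0x95.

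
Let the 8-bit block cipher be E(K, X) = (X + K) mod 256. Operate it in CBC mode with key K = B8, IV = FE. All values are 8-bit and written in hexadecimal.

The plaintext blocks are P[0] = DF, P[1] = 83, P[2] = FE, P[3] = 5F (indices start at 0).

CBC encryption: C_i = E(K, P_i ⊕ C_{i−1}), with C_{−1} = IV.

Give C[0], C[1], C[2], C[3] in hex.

C[0] = D9, C[1] = 12, C[2] = A4, C[3] = B3

C[0]: P[0] ⊕ FE = 21; E(K, 21) = D9.
C[1]: P[1] ⊕ D9 = 5A; E(K, 5A) = 12.
C[2]: P[2] ⊕ 12 = EC; E(K, EC) = A4.
C[3]: P[3] ⊕ A4 = FB; E(K, FB) = B3.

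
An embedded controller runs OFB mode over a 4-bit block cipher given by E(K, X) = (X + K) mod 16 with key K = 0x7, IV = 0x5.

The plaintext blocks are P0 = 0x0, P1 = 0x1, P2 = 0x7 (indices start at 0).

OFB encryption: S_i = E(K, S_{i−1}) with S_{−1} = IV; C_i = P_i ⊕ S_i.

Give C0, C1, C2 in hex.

C0 = 0xC, C1 = 0x2, C2 = 0xD

C0: S = E(K, 0x5) = 0xC; 0x0 ⊕ 0xC = 0xC.
C1: S = E(K, 0xC) = 0x3; 0x1 ⊕ 0x3 = 0x2.
C2: S = E(K, 0x3) = 0xA; 0x7 ⊕ 0xA = 0xD.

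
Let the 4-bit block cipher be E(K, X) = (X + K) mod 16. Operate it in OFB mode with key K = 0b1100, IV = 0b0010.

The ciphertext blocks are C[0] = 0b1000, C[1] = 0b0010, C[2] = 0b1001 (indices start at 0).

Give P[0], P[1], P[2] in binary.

OFB decryption: S_i = E(K, S_{i−1}) with S_{−1} = IV; P_i = C_i ⊕ S_i.
P[0]: S = E(K, 0b0010) = 0b1110; 0b1000 ⊕ 0b1110 = 0b0110.
P[1]: S = E(K, 0b1110) = 0b1010; 0b0010 ⊕ 0b1010 = 0b1000.
P[2]: S = E(K, 0b1010) = 0b0110; 0b1001 ⊕ 0b0110 = 0b1111.

P[0] = 0b0110, P[1] = 0b1000, P[2] = 0b1111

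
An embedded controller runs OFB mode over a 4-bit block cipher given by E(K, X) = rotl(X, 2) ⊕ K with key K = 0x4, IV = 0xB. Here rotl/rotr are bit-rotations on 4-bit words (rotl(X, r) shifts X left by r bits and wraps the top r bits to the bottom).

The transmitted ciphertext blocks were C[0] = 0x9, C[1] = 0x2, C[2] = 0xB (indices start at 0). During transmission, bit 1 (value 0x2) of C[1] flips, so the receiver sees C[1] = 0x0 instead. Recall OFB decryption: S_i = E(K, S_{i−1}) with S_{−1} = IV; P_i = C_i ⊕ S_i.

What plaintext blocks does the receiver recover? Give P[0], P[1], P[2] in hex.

P[0] = 0x3, P[1] = 0xE, P[2] = 0x4

Only C[1] changed, to 0x0. In OFB, a change in C_i flips the same bit in P_i only; the keystream is unaffected. Decrypting the received ciphertext:
P[0]: S = E(K, 0xB) = 0xA; 0x9 ⊕ 0xA = 0x3.
P[1]: S = E(K, 0xA) = 0xE; 0x0 ⊕ 0xE = 0xE.
P[2]: S = E(K, 0xE) = 0xF; 0xB ⊕ 0xF = 0x4.
Blocks that differ from the original plaintext: P[1].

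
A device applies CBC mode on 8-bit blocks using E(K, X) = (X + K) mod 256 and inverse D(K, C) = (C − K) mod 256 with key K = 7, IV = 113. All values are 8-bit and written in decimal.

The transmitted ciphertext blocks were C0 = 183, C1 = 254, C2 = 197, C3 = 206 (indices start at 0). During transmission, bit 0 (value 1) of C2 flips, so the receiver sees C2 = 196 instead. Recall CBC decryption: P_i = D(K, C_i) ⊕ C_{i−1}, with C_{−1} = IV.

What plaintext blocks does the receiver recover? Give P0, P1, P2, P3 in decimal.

Only C2 changed, to 196. In CBC, a change in C_i garbles P_i and flips the same bit in P_{i+1}. Decrypting the received ciphertext:
P0: D(K, 183) = 176; 176 ⊕ 113 = 193.
P1: D(K, 254) = 247; 247 ⊕ 183 = 64.
P2: D(K, 196) = 189; 189 ⊕ 254 = 67.
P3: D(K, 206) = 199; 199 ⊕ 196 = 3.
Blocks that differ from the original plaintext: P2, P3.

P0 = 193, P1 = 64, P2 = 67, P3 = 3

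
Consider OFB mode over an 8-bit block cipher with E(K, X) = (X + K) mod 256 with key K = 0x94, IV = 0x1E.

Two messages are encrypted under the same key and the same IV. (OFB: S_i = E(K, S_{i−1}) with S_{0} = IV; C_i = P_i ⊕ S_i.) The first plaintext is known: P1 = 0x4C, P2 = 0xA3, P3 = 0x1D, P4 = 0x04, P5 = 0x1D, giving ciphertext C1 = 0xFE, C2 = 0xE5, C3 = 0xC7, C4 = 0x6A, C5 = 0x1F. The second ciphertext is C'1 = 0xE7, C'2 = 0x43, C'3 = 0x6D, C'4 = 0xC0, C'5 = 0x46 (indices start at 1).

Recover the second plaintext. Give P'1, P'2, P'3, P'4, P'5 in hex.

In OFB with a reused IV, both messages share the same keystream S_i, so C_i ⊕ C'_i = P_i ⊕ P'_i and thus P'_i = P_i ⊕ C_i ⊕ C'_i.
P'1: 0x4C ⊕ 0xFE ⊕ 0xE7 = 0x55.
P'2: 0xA3 ⊕ 0xE5 ⊕ 0x43 = 0x05.
P'3: 0x1D ⊕ 0xC7 ⊕ 0x6D = 0xB7.
P'4: 0x04 ⊕ 0x6A ⊕ 0xC0 = 0xAE.
P'5: 0x1D ⊕ 0x1F ⊕ 0x46 = 0x44.

P'1 = 0x55, P'2 = 0x05, P'3 = 0xB7, P'4 = 0xAE, P'5 = 0x44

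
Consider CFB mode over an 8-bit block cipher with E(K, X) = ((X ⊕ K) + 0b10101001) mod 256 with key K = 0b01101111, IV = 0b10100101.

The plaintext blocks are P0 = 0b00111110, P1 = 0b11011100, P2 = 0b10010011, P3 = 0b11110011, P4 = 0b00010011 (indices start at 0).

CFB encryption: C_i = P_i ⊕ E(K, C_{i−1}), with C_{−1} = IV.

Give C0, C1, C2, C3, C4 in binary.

C0 = 0b01001101, C1 = 0b00010111, C2 = 0b10110010, C3 = 0b01110101, C4 = 0b11010000

C0: E(K, 0b10100101) = 0b01110011; 0b00111110 ⊕ 0b01110011 = 0b01001101.
C1: E(K, 0b01001101) = 0b11001011; 0b11011100 ⊕ 0b11001011 = 0b00010111.
C2: E(K, 0b00010111) = 0b00100001; 0b10010011 ⊕ 0b00100001 = 0b10110010.
C3: E(K, 0b10110010) = 0b10000110; 0b11110011 ⊕ 0b10000110 = 0b01110101.
C4: E(K, 0b01110101) = 0b11000011; 0b00010011 ⊕ 0b11000011 = 0b11010000.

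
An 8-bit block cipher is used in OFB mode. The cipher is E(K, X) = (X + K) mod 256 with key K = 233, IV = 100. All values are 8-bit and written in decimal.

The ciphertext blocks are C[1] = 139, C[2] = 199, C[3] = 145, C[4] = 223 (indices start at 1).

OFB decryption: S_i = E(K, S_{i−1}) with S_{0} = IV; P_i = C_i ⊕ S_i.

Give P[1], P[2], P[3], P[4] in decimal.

P[1] = 198, P[2] = 241, P[3] = 142, P[4] = 215

P[1]: S = E(K, 100) = 77; 139 ⊕ 77 = 198.
P[2]: S = E(K, 77) = 54; 199 ⊕ 54 = 241.
P[3]: S = E(K, 54) = 31; 145 ⊕ 31 = 142.
P[4]: S = E(K, 31) = 8; 223 ⊕ 8 = 215.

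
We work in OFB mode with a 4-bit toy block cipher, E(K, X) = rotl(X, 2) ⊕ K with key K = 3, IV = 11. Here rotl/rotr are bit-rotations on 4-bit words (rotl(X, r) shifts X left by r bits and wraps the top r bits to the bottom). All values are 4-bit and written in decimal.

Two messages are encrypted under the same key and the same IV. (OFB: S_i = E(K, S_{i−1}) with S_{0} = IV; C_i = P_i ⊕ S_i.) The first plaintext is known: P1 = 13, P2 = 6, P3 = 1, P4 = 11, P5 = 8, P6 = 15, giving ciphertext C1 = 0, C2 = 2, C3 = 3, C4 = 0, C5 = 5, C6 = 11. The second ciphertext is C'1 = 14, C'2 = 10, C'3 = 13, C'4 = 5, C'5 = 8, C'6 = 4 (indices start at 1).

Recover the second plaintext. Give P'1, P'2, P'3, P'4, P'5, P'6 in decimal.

P'1 = 3, P'2 = 14, P'3 = 15, P'4 = 14, P'5 = 5, P'6 = 0

In OFB with a reused IV, both messages share the same keystream S_i, so C_i ⊕ C'_i = P_i ⊕ P'_i and thus P'_i = P_i ⊕ C_i ⊕ C'_i.
P'1: 13 ⊕ 0 ⊕ 14 = 3.
P'2: 6 ⊕ 2 ⊕ 10 = 14.
P'3: 1 ⊕ 3 ⊕ 13 = 15.
P'4: 11 ⊕ 0 ⊕ 5 = 14.
P'5: 8 ⊕ 5 ⊕ 8 = 5.
P'6: 15 ⊕ 11 ⊕ 4 = 0.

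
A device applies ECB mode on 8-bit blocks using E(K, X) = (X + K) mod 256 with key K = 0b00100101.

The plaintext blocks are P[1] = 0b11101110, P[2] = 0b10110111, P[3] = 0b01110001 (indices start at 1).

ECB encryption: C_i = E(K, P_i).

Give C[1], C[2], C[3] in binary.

C[1] = 0b00010011, C[2] = 0b11011100, C[3] = 0b10010110

C[1]: E(K, 0b11101110) = 0b00010011.
C[2]: E(K, 0b10110111) = 0b11011100.
C[3]: E(K, 0b01110001) = 0b10010110.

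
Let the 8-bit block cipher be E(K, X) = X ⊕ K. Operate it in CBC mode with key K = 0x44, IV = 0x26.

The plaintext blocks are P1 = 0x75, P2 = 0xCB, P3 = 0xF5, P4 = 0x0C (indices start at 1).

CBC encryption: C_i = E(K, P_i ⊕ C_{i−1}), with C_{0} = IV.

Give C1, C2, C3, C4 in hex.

C1: P1 ⊕ 0x26 = 0x53; E(K, 0x53) = 0x17.
C2: P2 ⊕ 0x17 = 0xDC; E(K, 0xDC) = 0x98.
C3: P3 ⊕ 0x98 = 0x6D; E(K, 0x6D) = 0x29.
C4: P4 ⊕ 0x29 = 0x25; E(K, 0x25) = 0x61.

C1 = 0x17, C2 = 0x98, C3 = 0x29, C4 = 0x61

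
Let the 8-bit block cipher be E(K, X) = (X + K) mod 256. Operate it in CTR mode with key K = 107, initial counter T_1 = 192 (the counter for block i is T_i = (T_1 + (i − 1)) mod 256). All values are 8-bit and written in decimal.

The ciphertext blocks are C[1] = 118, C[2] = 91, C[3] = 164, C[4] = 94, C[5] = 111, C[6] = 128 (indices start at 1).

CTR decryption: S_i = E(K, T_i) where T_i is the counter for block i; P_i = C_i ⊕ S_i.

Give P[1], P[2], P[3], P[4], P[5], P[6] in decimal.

P[1] = 93, P[2] = 119, P[3] = 137, P[4] = 112, P[5] = 64, P[6] = 176

P[1]: T = 192, S = E(K, T) = 43; 118 ⊕ 43 = 93.
P[2]: T = 193, S = E(K, T) = 44; 91 ⊕ 44 = 119.
P[3]: T = 194, S = E(K, T) = 45; 164 ⊕ 45 = 137.
P[4]: T = 195, S = E(K, T) = 46; 94 ⊕ 46 = 112.
P[5]: T = 196, S = E(K, T) = 47; 111 ⊕ 47 = 64.
P[6]: T = 197, S = E(K, T) = 48; 128 ⊕ 48 = 176.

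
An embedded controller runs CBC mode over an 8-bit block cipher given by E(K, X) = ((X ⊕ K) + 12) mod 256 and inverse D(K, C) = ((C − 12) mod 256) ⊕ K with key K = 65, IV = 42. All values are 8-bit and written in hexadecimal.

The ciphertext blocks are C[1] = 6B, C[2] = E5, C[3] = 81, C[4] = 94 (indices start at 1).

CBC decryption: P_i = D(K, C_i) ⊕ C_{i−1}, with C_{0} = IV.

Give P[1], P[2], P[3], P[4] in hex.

P[1] = 7E, P[2] = DD, P[3] = EF, P[4] = 66

P[1]: D(K, 6B) = 3C; 3C ⊕ 42 = 7E.
P[2]: D(K, E5) = B6; B6 ⊕ 6B = DD.
P[3]: D(K, 81) = 0A; 0A ⊕ E5 = EF.
P[4]: D(K, 94) = E7; E7 ⊕ 81 = 66.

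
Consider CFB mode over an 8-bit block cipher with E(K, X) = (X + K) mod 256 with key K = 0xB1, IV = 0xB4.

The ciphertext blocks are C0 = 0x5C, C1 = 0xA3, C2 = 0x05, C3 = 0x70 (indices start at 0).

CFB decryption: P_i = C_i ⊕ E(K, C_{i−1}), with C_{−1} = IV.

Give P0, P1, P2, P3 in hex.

P0: E(K, 0xB4) = 0x65; 0x5C ⊕ 0x65 = 0x39.
P1: E(K, 0x5C) = 0x0D; 0xA3 ⊕ 0x0D = 0xAE.
P2: E(K, 0xA3) = 0x54; 0x05 ⊕ 0x54 = 0x51.
P3: E(K, 0x05) = 0xB6; 0x70 ⊕ 0xB6 = 0xC6.

P0 = 0x39, P1 = 0xAE, P2 = 0x51, P3 = 0xC6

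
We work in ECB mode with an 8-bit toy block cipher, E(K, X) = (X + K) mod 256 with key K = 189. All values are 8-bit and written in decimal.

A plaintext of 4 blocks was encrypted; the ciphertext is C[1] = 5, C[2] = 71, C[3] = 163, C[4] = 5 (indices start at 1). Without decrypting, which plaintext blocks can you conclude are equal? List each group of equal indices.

P[1] = P[4]

ECB encrypts each block independently with the same key, so equal ciphertext blocks imply equal plaintext blocks.
C[1] = C[4] = 5, so P[1] = P[4].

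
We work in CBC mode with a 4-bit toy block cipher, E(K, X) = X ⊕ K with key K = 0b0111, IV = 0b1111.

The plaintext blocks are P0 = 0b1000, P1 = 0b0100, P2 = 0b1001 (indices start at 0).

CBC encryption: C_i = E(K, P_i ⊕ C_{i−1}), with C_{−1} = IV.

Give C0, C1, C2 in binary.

C0 = 0b0000, C1 = 0b0011, C2 = 0b1101

C0: P0 ⊕ 0b1111 = 0b0111; E(K, 0b0111) = 0b0000.
C1: P1 ⊕ 0b0000 = 0b0100; E(K, 0b0100) = 0b0011.
C2: P2 ⊕ 0b0011 = 0b1010; E(K, 0b1010) = 0b1101.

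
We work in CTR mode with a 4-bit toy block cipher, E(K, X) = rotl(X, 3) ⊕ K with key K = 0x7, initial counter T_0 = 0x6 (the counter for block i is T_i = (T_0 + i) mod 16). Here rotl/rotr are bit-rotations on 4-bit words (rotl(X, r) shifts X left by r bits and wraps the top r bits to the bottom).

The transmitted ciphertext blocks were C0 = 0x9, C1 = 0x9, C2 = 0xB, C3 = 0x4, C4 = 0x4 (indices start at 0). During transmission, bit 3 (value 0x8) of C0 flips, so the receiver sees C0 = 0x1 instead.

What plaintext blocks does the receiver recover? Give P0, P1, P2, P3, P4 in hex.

CTR decryption: S_i = E(K, T_i) where T_i is the counter for block i; P_i = C_i ⊕ S_i.
Only C0 changed, to 0x1. In CTR, a change in C_i flips the same bit in P_i only; the keystream is unaffected. Decrypting the received ciphertext:
P0: T = 0x6, S = E(K, T) = 0x4; 0x1 ⊕ 0x4 = 0x5.
P1: T = 0x7, S = E(K, T) = 0xC; 0x9 ⊕ 0xC = 0x5.
P2: T = 0x8, S = E(K, T) = 0x3; 0xB ⊕ 0x3 = 0x8.
P3: T = 0x9, S = E(K, T) = 0xB; 0x4 ⊕ 0xB = 0xF.
P4: T = 0xA, S = E(K, T) = 0x2; 0x4 ⊕ 0x2 = 0x6.
Blocks that differ from the original plaintext: P0.

P0 = 0x5, P1 = 0x5, P2 = 0x8, P3 = 0xF, P4 = 0x6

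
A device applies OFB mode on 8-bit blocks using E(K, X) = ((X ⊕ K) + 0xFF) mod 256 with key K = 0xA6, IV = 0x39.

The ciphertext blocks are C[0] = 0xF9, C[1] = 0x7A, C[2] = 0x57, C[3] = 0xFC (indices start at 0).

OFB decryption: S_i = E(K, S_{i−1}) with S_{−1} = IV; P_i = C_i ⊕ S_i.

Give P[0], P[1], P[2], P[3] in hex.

P[0] = 0x67, P[1] = 0x4D, P[2] = 0xC7, P[3] = 0xC9

P[0]: S = E(K, 0x39) = 0x9E; 0xF9 ⊕ 0x9E = 0x67.
P[1]: S = E(K, 0x9E) = 0x37; 0x7A ⊕ 0x37 = 0x4D.
P[2]: S = E(K, 0x37) = 0x90; 0x57 ⊕ 0x90 = 0xC7.
P[3]: S = E(K, 0x90) = 0x35; 0xFC ⊕ 0x35 = 0xC9.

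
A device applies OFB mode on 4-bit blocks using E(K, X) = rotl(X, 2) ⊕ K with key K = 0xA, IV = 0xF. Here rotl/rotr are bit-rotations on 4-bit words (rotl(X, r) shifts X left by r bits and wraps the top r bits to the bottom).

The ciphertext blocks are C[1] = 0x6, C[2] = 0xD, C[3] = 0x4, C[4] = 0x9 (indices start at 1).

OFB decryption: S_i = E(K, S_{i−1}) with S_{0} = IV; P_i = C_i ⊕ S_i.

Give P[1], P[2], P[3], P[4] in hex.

P[1]: S = E(K, 0xF) = 0x5; 0x6 ⊕ 0x5 = 0x3.
P[2]: S = E(K, 0x5) = 0xF; 0xD ⊕ 0xF = 0x2.
P[3]: S = E(K, 0xF) = 0x5; 0x4 ⊕ 0x5 = 0x1.
P[4]: S = E(K, 0x5) = 0xF; 0x9 ⊕ 0xF = 0x6.

P[1] = 0x3, P[2] = 0x2, P[3] = 0x1, P[4] = 0x6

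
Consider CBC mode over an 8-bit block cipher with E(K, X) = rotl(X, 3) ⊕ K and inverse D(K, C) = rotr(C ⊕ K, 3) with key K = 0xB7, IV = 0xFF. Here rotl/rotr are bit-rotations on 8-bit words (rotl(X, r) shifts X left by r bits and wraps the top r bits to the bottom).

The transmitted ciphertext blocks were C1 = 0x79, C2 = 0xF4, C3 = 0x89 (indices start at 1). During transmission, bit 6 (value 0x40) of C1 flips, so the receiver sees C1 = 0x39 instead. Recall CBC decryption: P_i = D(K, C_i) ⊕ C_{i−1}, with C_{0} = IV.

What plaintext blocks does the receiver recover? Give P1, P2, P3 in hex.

P1 = 0x2E, P2 = 0x51, P3 = 0x33

Only C1 changed, to 0x39. In CBC, a change in C_i garbles P_i and flips the same bit in P_{i+1}. Decrypting the received ciphertext:
P1: D(K, 0x39) = 0xD1; 0xD1 ⊕ 0xFF = 0x2E.
P2: D(K, 0xF4) = 0x68; 0x68 ⊕ 0x39 = 0x51.
P3: D(K, 0x89) = 0xC7; 0xC7 ⊕ 0xF4 = 0x33.
Blocks that differ from the original plaintext: P1, P2.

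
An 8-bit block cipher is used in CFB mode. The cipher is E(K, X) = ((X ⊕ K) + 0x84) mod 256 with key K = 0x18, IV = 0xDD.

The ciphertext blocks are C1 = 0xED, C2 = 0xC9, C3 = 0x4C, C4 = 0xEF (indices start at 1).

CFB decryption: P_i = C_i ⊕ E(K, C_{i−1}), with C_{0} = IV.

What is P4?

P4 = 0x37

P4: E(K, 0x4C) = 0xD8; 0xEF ⊕ 0xD8 = 0x37.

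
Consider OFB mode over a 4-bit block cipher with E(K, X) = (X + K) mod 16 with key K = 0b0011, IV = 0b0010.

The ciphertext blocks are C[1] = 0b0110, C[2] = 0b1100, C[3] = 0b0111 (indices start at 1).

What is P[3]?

P[3] = 0b1100

OFB decryption: S_i = E(K, S_{i−1}) with S_{0} = IV; P_i = C_i ⊕ S_i.
P[1]: S = E(K, 0b0010) = 0b0101; 0b0110 ⊕ 0b0101 = 0b0011.
P[2]: S = E(K, 0b0101) = 0b1000; 0b1100 ⊕ 0b1000 = 0b0100.
P[3]: S = E(K, 0b1000) = 0b1011; 0b0111 ⊕ 0b1011 = 0b1100.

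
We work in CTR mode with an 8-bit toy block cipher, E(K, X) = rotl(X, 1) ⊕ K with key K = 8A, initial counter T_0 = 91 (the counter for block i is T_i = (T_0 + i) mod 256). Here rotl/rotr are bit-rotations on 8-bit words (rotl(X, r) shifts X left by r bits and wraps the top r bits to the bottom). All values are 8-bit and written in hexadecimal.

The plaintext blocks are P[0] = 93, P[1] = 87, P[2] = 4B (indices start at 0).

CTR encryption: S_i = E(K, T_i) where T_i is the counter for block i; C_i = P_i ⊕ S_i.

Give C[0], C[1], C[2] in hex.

C[0]: T = 91, S = E(K, T) = A9; 93 ⊕ A9 = 3A.
C[1]: T = 92, S = E(K, T) = AF; 87 ⊕ AF = 28.
C[2]: T = 93, S = E(K, T) = AD; 4B ⊕ AD = E6.

C[0] = 3A, C[1] = 28, C[2] = E6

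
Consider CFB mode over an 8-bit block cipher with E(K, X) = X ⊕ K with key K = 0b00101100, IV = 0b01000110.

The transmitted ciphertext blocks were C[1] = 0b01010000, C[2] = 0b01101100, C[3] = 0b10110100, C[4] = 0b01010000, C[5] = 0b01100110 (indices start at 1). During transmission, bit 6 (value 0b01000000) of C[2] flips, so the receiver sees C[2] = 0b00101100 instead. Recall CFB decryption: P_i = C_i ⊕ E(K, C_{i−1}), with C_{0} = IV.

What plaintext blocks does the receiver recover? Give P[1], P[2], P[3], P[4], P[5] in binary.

P[1] = 0b00111010, P[2] = 0b01010000, P[3] = 0b10110100, P[4] = 0b11001000, P[5] = 0b00011010

Only C[2] changed, to 0b00101100. In CFB, a change in C_i flips the same bit in P_i and garbles P_{i+1}. Decrypting the received ciphertext:
P[1]: E(K, 0b01000110) = 0b01101010; 0b01010000 ⊕ 0b01101010 = 0b00111010.
P[2]: E(K, 0b01010000) = 0b01111100; 0b00101100 ⊕ 0b01111100 = 0b01010000.
P[3]: E(K, 0b00101100) = 0b00000000; 0b10110100 ⊕ 0b00000000 = 0b10110100.
P[4]: E(K, 0b10110100) = 0b10011000; 0b01010000 ⊕ 0b10011000 = 0b11001000.
P[5]: E(K, 0b01010000) = 0b01111100; 0b01100110 ⊕ 0b01111100 = 0b00011010.
Blocks that differ from the original plaintext: P[2], P[3].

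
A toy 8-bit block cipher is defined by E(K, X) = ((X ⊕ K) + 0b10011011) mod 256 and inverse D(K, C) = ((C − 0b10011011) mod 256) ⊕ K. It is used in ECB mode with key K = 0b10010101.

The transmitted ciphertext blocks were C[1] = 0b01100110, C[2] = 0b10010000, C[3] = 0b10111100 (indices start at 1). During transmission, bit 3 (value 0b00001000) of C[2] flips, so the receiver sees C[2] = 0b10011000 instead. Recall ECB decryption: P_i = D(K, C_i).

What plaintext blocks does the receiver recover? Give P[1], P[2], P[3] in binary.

Only C[2] changed, to 0b10011000. In ECB, a change in C_i affects only P_i. Decrypting the received ciphertext:
P[1]: D(K, 0b01100110) = 0b01011110.
P[2]: D(K, 0b10011000) = 0b01101000.
P[3]: D(K, 0b10111100) = 0b10110100.
Blocks that differ from the original plaintext: P[2].

P[1] = 0b01011110, P[2] = 0b01101000, P[3] = 0b10110100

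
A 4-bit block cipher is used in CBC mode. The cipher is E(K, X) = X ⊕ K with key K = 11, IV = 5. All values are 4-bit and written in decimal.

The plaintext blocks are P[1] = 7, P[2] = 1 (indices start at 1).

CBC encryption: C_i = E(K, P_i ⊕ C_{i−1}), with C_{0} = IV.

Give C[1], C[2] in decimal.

C[1]: P[1] ⊕ 5 = 2; E(K, 2) = 9.
C[2]: P[2] ⊕ 9 = 8; E(K, 8) = 3.

C[1] = 9, C[2] = 3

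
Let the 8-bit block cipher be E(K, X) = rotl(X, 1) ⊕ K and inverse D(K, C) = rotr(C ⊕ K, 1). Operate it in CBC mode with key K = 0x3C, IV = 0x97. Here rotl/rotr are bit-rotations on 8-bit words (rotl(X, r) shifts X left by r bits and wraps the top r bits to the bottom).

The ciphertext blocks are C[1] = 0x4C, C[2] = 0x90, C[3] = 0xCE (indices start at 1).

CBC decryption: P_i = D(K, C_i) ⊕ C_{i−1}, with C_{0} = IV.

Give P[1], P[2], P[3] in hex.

P[1] = 0xAF, P[2] = 0x1A, P[3] = 0xE9

P[1]: D(K, 0x4C) = 0x38; 0x38 ⊕ 0x97 = 0xAF.
P[2]: D(K, 0x90) = 0x56; 0x56 ⊕ 0x4C = 0x1A.
P[3]: D(K, 0xCE) = 0x79; 0x79 ⊕ 0x90 = 0xE9.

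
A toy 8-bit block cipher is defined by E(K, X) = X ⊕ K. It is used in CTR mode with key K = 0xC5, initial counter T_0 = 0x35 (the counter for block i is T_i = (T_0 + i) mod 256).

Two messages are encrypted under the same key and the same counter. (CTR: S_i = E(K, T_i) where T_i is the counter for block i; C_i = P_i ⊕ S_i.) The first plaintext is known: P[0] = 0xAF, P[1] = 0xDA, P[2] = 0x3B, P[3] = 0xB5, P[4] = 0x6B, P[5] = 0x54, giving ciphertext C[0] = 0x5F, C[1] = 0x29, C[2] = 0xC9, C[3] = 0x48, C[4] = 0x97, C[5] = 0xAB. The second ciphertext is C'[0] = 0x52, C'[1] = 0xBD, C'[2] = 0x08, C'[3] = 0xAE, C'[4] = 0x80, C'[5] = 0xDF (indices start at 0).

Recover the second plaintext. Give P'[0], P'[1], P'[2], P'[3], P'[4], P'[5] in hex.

In CTR with a reused counter, both messages share the same keystream S_i, so C_i ⊕ C'_i = P_i ⊕ P'_i and thus P'_i = P_i ⊕ C_i ⊕ C'_i.
P'[0]: 0xAF ⊕ 0x5F ⊕ 0x52 = 0xA2.
P'[1]: 0xDA ⊕ 0x29 ⊕ 0xBD = 0x4E.
P'[2]: 0x3B ⊕ 0xC9 ⊕ 0x08 = 0xFA.
P'[3]: 0xB5 ⊕ 0x48 ⊕ 0xAE = 0x53.
P'[4]: 0x6B ⊕ 0x97 ⊕ 0x80 = 0x7C.
P'[5]: 0x54 ⊕ 0xAB ⊕ 0xDF = 0x20.

P'[0] = 0xA2, P'[1] = 0x4E, P'[2] = 0xFA, P'[3] = 0x53, P'[4] = 0x7C, P'[5] = 0x20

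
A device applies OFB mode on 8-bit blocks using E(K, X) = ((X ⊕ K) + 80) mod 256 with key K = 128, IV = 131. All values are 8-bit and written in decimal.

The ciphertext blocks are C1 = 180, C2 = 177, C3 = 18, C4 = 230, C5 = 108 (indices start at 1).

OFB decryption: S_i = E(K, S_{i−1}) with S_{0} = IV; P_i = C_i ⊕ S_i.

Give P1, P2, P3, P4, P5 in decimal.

P1 = 231, P2 = 146, P3 = 225, P4 = 37, P5 = 255

P1: S = E(K, 131) = 83; 180 ⊕ 83 = 231.
P2: S = E(K, 83) = 35; 177 ⊕ 35 = 146.
P3: S = E(K, 35) = 243; 18 ⊕ 243 = 225.
P4: S = E(K, 243) = 195; 230 ⊕ 195 = 37.
P5: S = E(K, 195) = 147; 108 ⊕ 147 = 255.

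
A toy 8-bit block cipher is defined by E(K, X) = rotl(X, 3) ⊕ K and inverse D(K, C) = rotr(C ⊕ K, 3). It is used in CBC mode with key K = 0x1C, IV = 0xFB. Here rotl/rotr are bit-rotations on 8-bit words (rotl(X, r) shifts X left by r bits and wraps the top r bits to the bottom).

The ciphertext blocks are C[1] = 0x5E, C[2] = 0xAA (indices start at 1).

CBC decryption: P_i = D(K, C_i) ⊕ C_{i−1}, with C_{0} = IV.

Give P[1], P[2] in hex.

P[1] = 0xB3, P[2] = 0x88

P[1]: D(K, 0x5E) = 0x48; 0x48 ⊕ 0xFB = 0xB3.
P[2]: D(K, 0xAA) = 0xD6; 0xD6 ⊕ 0x5E = 0x88.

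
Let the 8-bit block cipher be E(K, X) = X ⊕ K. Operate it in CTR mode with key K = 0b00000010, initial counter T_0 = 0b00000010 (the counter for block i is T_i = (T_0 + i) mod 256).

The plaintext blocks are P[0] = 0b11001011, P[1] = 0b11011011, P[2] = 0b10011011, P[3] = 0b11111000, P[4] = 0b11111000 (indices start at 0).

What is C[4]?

CTR encryption: S_i = E(K, T_i) where T_i is the counter for block i; C_i = P_i ⊕ S_i.
C[0]: T = 0b00000010, S = E(K, T) = 0b00000000; 0b11001011 ⊕ 0b00000000 = 0b11001011.
C[1]: T = 0b00000011, S = E(K, T) = 0b00000001; 0b11011011 ⊕ 0b00000001 = 0b11011010.
C[2]: T = 0b00000100, S = E(K, T) = 0b00000110; 0b10011011 ⊕ 0b00000110 = 0b10011101.
C[3]: T = 0b00000101, S = E(K, T) = 0b00000111; 0b11111000 ⊕ 0b00000111 = 0b11111111.
C[4]: T = 0b00000110, S = E(K, T) = 0b00000100; 0b11111000 ⊕ 0b00000100 = 0b11111100.

C[4] = 0b11111100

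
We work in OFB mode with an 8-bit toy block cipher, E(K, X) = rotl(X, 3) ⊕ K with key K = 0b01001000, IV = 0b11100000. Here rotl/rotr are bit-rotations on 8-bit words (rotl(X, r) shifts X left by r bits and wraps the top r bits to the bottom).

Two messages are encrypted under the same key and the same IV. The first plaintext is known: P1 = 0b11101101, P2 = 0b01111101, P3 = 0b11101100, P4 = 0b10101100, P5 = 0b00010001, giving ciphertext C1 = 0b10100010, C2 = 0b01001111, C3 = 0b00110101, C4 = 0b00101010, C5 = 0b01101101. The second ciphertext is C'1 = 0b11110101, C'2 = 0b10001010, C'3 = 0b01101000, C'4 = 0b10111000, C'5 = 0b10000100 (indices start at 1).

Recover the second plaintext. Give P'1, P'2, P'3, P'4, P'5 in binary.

P'1 = 0b10111010, P'2 = 0b10111000, P'3 = 0b10110001, P'4 = 0b00111110, P'5 = 0b11111000

In OFB with a reused IV, both messages share the same keystream S_i, so C_i ⊕ C'_i = P_i ⊕ P'_i and thus P'_i = P_i ⊕ C_i ⊕ C'_i.
P'1: 0b11101101 ⊕ 0b10100010 ⊕ 0b11110101 = 0b10111010.
P'2: 0b01111101 ⊕ 0b01001111 ⊕ 0b10001010 = 0b10111000.
P'3: 0b11101100 ⊕ 0b00110101 ⊕ 0b01101000 = 0b10110001.
P'4: 0b10101100 ⊕ 0b00101010 ⊕ 0b10111000 = 0b00111110.
P'5: 0b00010001 ⊕ 0b01101101 ⊕ 0b10000100 = 0b11111000.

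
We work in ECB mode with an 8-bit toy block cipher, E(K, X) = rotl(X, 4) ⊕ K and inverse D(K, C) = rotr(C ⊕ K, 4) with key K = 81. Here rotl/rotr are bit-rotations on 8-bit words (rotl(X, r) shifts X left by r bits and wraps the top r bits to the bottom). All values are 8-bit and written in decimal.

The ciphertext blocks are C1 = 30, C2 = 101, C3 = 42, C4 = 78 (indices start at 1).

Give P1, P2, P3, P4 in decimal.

P1 = 244, P2 = 67, P3 = 183, P4 = 241

ECB decryption: P_i = D(K, C_i).
P1: D(K, 30) = 244.
P2: D(K, 101) = 67.
P3: D(K, 42) = 183.
P4: D(K, 78) = 241.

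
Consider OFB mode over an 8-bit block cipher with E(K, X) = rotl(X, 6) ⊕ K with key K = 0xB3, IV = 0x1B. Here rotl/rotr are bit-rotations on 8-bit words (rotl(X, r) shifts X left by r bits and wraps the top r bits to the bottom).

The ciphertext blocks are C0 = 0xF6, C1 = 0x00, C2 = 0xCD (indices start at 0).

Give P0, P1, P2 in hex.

P0 = 0x83, P1 = 0xEE, P2 = 0xC5

OFB decryption: S_i = E(K, S_{i−1}) with S_{−1} = IV; P_i = C_i ⊕ S_i.
P0: S = E(K, 0x1B) = 0x75; 0xF6 ⊕ 0x75 = 0x83.
P1: S = E(K, 0x75) = 0xEE; 0x00 ⊕ 0xEE = 0xEE.
P2: S = E(K, 0xEE) = 0x08; 0xCD ⊕ 0x08 = 0xC5.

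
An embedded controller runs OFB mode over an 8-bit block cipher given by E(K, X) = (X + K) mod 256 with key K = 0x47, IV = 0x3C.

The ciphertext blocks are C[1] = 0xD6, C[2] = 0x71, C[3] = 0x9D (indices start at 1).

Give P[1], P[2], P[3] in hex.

P[1] = 0x55, P[2] = 0xBB, P[3] = 0x8C

OFB decryption: S_i = E(K, S_{i−1}) with S_{0} = IV; P_i = C_i ⊕ S_i.
P[1]: S = E(K, 0x3C) = 0x83; 0xD6 ⊕ 0x83 = 0x55.
P[2]: S = E(K, 0x83) = 0xCA; 0x71 ⊕ 0xCA = 0xBB.
P[3]: S = E(K, 0xCA) = 0x11; 0x9D ⊕ 0x11 = 0x8C.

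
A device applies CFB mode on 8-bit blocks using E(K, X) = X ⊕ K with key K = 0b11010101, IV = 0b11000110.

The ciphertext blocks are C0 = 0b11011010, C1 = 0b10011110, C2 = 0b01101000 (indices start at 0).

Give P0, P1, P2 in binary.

P0 = 0b11001001, P1 = 0b10010001, P2 = 0b00100011

CFB decryption: P_i = C_i ⊕ E(K, C_{i−1}), with C_{−1} = IV.
P0: E(K, 0b11000110) = 0b00010011; 0b11011010 ⊕ 0b00010011 = 0b11001001.
P1: E(K, 0b11011010) = 0b00001111; 0b10011110 ⊕ 0b00001111 = 0b10010001.
P2: E(K, 0b10011110) = 0b01001011; 0b01101000 ⊕ 0b01001011 = 0b00100011.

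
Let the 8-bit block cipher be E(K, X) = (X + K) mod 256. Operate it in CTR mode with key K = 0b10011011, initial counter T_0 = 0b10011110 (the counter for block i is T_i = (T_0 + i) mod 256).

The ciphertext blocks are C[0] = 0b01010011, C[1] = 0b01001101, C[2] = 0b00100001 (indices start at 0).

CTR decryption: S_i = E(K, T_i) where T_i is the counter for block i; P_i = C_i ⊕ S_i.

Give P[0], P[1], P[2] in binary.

P[0] = 0b01101010, P[1] = 0b01110111, P[2] = 0b00011010

P[0]: T = 0b10011110, S = E(K, T) = 0b00111001; 0b01010011 ⊕ 0b00111001 = 0b01101010.
P[1]: T = 0b10011111, S = E(K, T) = 0b00111010; 0b01001101 ⊕ 0b00111010 = 0b01110111.
P[2]: T = 0b10100000, S = E(K, T) = 0b00111011; 0b00100001 ⊕ 0b00111011 = 0b00011010.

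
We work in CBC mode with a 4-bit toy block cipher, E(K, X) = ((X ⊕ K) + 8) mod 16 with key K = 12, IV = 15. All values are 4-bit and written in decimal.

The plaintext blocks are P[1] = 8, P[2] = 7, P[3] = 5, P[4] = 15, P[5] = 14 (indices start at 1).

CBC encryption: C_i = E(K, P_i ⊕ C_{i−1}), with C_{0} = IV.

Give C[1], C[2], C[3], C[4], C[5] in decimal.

C[1]: P[1] ⊕ 15 = 7; E(K, 7) = 3.
C[2]: P[2] ⊕ 3 = 4; E(K, 4) = 0.
C[3]: P[3] ⊕ 0 = 5; E(K, 5) = 1.
C[4]: P[4] ⊕ 1 = 14; E(K, 14) = 10.
C[5]: P[5] ⊕ 10 = 4; E(K, 4) = 0.

C[1] = 3, C[2] = 0, C[3] = 1, C[4] = 10, C[5] = 0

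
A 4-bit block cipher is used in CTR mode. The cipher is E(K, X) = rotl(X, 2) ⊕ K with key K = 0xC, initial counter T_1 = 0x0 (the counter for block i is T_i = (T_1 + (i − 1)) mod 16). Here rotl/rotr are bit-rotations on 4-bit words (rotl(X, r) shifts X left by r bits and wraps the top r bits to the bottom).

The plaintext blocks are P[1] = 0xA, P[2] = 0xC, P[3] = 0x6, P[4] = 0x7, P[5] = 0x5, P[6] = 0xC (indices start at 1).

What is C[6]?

C[6] = 0x5

CTR encryption: S_i = E(K, T_i) where T_i is the counter for block i; C_i = P_i ⊕ S_i.
C[1]: T = 0x0, S = E(K, T) = 0xC; 0xA ⊕ 0xC = 0x6.
C[2]: T = 0x1, S = E(K, T) = 0x8; 0xC ⊕ 0x8 = 0x4.
C[3]: T = 0x2, S = E(K, T) = 0x4; 0x6 ⊕ 0x4 = 0x2.
C[4]: T = 0x3, S = E(K, T) = 0x0; 0x7 ⊕ 0x0 = 0x7.
C[5]: T = 0x4, S = E(K, T) = 0xD; 0x5 ⊕ 0xD = 0x8.
C[6]: T = 0x5, S = E(K, T) = 0x9; 0xC ⊕ 0x9 = 0x5.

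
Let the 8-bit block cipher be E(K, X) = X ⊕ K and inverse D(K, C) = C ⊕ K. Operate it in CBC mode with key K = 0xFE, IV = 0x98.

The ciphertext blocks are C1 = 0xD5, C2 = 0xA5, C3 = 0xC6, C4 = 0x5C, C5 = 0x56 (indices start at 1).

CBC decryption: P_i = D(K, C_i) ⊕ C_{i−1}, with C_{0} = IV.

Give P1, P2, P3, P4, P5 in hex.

P1 = 0xB3, P2 = 0x8E, P3 = 0x9D, P4 = 0x64, P5 = 0xF4

P1: D(K, 0xD5) = 0x2B; 0x2B ⊕ 0x98 = 0xB3.
P2: D(K, 0xA5) = 0x5B; 0x5B ⊕ 0xD5 = 0x8E.
P3: D(K, 0xC6) = 0x38; 0x38 ⊕ 0xA5 = 0x9D.
P4: D(K, 0x5C) = 0xA2; 0xA2 ⊕ 0xC6 = 0x64.
P5: D(K, 0x56) = 0xA8; 0xA8 ⊕ 0x5C = 0xF4.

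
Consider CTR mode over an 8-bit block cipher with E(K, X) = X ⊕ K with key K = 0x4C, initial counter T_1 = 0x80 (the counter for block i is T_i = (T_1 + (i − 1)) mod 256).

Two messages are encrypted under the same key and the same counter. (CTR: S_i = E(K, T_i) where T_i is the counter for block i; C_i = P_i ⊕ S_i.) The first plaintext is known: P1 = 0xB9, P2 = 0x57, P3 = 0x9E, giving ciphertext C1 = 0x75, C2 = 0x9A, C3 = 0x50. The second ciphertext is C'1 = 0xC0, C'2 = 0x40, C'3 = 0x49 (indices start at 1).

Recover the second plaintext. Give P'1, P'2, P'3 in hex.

In CTR with a reused counter, both messages share the same keystream S_i, so C_i ⊕ C'_i = P_i ⊕ P'_i and thus P'_i = P_i ⊕ C_i ⊕ C'_i.
P'1: 0xB9 ⊕ 0x75 ⊕ 0xC0 = 0x0C.
P'2: 0x57 ⊕ 0x9A ⊕ 0x40 = 0x8D.
P'3: 0x9E ⊕ 0x50 ⊕ 0x49 = 0x87.

P'1 = 0x0C, P'2 = 0x8D, P'3 = 0x87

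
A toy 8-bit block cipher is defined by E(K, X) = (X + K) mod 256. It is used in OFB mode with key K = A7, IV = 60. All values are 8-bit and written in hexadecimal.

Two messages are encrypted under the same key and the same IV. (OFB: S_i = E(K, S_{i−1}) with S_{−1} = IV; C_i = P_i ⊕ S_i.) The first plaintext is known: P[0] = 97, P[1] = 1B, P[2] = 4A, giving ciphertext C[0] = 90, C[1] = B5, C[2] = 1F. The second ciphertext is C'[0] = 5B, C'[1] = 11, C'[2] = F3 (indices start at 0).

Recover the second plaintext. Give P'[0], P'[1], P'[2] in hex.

In OFB with a reused IV, both messages share the same keystream S_i, so C_i ⊕ C'_i = P_i ⊕ P'_i and thus P'_i = P_i ⊕ C_i ⊕ C'_i.
P'[0]: 97 ⊕ 90 ⊕ 5B = 5C.
P'[1]: 1B ⊕ B5 ⊕ 11 = BF.
P'[2]: 4A ⊕ 1F ⊕ F3 = A6.

P'[0] = 5C, P'[1] = BF, P'[2] = A6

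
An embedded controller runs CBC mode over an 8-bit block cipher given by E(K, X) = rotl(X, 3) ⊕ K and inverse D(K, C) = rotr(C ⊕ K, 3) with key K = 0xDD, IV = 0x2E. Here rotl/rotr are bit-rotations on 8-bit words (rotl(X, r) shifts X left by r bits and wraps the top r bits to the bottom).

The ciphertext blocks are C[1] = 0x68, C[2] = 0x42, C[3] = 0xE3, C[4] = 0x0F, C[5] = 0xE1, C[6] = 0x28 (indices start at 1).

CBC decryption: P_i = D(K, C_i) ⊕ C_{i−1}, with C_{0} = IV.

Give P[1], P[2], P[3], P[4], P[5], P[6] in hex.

P[1] = 0x98, P[2] = 0x9B, P[3] = 0x85, P[4] = 0xB9, P[5] = 0x88, P[6] = 0x5F

P[1]: D(K, 0x68) = 0xB6; 0xB6 ⊕ 0x2E = 0x98.
P[2]: D(K, 0x42) = 0xF3; 0xF3 ⊕ 0x68 = 0x9B.
P[3]: D(K, 0xE3) = 0xC7; 0xC7 ⊕ 0x42 = 0x85.
P[4]: D(K, 0x0F) = 0x5A; 0x5A ⊕ 0xE3 = 0xB9.
P[5]: D(K, 0xE1) = 0x87; 0x87 ⊕ 0x0F = 0x88.
P[6]: D(K, 0x28) = 0xBE; 0xBE ⊕ 0xE1 = 0x5F.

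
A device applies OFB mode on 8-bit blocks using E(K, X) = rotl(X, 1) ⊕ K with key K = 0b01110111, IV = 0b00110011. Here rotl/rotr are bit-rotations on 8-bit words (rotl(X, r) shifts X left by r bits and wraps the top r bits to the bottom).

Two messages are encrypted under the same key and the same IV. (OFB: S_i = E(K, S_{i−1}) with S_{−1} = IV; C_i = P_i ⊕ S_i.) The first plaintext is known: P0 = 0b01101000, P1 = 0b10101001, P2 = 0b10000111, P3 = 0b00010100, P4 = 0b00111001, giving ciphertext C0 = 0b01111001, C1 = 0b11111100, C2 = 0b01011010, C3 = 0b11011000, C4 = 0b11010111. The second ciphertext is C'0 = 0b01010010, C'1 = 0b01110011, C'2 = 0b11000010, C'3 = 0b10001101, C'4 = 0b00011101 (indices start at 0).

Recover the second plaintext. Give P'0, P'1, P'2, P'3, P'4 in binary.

P'0 = 0b01000011, P'1 = 0b00100110, P'2 = 0b00011111, P'3 = 0b01000001, P'4 = 0b11110011

In OFB with a reused IV, both messages share the same keystream S_i, so C_i ⊕ C'_i = P_i ⊕ P'_i and thus P'_i = P_i ⊕ C_i ⊕ C'_i.
P'0: 0b01101000 ⊕ 0b01111001 ⊕ 0b01010010 = 0b01000011.
P'1: 0b10101001 ⊕ 0b11111100 ⊕ 0b01110011 = 0b00100110.
P'2: 0b10000111 ⊕ 0b01011010 ⊕ 0b11000010 = 0b00011111.
P'3: 0b00010100 ⊕ 0b11011000 ⊕ 0b10001101 = 0b01000001.
P'4: 0b00111001 ⊕ 0b11010111 ⊕ 0b00011101 = 0b11110011.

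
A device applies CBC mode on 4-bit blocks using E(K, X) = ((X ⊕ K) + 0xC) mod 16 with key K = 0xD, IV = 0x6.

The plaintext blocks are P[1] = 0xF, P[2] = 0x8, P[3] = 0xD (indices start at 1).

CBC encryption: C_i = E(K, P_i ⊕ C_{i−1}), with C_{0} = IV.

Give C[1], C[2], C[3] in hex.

C[1]: P[1] ⊕ 0x6 = 0x9; E(K, 0x9) = 0x0.
C[2]: P[2] ⊕ 0x0 = 0x8; E(K, 0x8) = 0x1.
C[3]: P[3] ⊕ 0x1 = 0xC; E(K, 0xC) = 0xD.

C[1] = 0x0, C[2] = 0x1, C[3] = 0xD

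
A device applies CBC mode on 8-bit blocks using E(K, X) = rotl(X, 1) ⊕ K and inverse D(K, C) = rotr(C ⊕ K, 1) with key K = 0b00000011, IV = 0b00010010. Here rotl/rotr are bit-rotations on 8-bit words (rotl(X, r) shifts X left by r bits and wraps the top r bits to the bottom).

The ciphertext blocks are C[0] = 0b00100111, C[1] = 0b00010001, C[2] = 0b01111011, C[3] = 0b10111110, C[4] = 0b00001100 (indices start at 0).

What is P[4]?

CBC decryption: P_i = D(K, C_i) ⊕ C_{i−1}, with C_{−1} = IV.
P[4]: D(K, 0b00001100) = 0b10000111; 0b10000111 ⊕ 0b10111110 = 0b00111001.

P[4] = 0b00111001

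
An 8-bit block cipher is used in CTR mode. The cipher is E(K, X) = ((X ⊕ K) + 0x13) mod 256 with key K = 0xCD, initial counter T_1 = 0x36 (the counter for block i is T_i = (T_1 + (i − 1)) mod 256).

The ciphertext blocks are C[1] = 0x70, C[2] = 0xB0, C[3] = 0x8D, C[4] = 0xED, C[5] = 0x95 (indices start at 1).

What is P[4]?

P[4] = 0xEA

CTR decryption: S_i = E(K, T_i) where T_i is the counter for block i; P_i = C_i ⊕ S_i.
P[4]: T = 0x39, S = E(K, T) = 0x07; 0xED ⊕ 0x07 = 0xEA.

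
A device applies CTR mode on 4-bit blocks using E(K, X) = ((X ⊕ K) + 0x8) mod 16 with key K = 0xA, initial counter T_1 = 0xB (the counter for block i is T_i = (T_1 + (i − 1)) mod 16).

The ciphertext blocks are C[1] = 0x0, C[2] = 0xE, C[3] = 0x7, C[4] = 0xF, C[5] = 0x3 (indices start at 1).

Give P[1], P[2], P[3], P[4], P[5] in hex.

CTR decryption: S_i = E(K, T_i) where T_i is the counter for block i; P_i = C_i ⊕ S_i.
P[1]: T = 0xB, S = E(K, T) = 0x9; 0x0 ⊕ 0x9 = 0x9.
P[2]: T = 0xC, S = E(K, T) = 0xE; 0xE ⊕ 0xE = 0x0.
P[3]: T = 0xD, S = E(K, T) = 0xF; 0x7 ⊕ 0xF = 0x8.
P[4]: T = 0xE, S = E(K, T) = 0xC; 0xF ⊕ 0xC = 0x3.
P[5]: T = 0xF, S = E(K, T) = 0xD; 0x3 ⊕ 0xD = 0xE.

P[1] = 0x9, P[2] = 0x0, P[3] = 0x8, P[4] = 0x3, P[5] = 0xE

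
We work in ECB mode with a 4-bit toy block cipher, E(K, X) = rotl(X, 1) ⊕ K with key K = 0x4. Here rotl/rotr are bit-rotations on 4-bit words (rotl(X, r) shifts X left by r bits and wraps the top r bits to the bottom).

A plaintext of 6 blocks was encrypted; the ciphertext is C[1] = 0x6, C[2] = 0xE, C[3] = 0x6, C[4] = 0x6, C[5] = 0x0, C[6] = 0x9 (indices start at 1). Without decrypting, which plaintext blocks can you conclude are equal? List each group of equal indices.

ECB encrypts each block independently with the same key, so equal ciphertext blocks imply equal plaintext blocks.
C[1] = C[3] = C[4] = 0x6, so P[1] = P[3] = P[4].

P[1] = P[3] = P[4]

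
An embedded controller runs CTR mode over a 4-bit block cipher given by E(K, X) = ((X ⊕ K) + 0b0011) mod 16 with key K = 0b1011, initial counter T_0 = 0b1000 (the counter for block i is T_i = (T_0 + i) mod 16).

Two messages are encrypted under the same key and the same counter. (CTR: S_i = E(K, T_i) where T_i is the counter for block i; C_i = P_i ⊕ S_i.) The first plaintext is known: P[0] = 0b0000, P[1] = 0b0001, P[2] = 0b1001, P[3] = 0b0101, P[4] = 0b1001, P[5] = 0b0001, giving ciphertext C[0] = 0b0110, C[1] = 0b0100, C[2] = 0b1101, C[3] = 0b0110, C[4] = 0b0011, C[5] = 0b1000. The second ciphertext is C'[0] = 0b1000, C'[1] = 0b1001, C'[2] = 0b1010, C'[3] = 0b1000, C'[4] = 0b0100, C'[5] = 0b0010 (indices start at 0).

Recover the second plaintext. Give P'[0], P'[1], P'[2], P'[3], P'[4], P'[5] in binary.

In CTR with a reused counter, both messages share the same keystream S_i, so C_i ⊕ C'_i = P_i ⊕ P'_i and thus P'_i = P_i ⊕ C_i ⊕ C'_i.
P'[0]: 0b0000 ⊕ 0b0110 ⊕ 0b1000 = 0b1110.
P'[1]: 0b0001 ⊕ 0b0100 ⊕ 0b1001 = 0b1100.
P'[2]: 0b1001 ⊕ 0b1101 ⊕ 0b1010 = 0b1110.
P'[3]: 0b0101 ⊕ 0b0110 ⊕ 0b1000 = 0b1011.
P'[4]: 0b1001 ⊕ 0b0011 ⊕ 0b0100 = 0b1110.
P'[5]: 0b0001 ⊕ 0b1000 ⊕ 0b0010 = 0b1011.

P'[0] = 0b1110, P'[1] = 0b1100, P'[2] = 0b1110, P'[3] = 0b1011, P'[4] = 0b1110, P'[5] = 0b1011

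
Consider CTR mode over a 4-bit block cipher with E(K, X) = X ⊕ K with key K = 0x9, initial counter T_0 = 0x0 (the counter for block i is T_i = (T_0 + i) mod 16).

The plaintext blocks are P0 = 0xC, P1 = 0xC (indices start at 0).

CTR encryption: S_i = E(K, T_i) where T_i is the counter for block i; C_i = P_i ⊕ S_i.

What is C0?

C0 = 0x5

C0: T = 0x0, S = E(K, T) = 0x9; 0xC ⊕ 0x9 = 0x5.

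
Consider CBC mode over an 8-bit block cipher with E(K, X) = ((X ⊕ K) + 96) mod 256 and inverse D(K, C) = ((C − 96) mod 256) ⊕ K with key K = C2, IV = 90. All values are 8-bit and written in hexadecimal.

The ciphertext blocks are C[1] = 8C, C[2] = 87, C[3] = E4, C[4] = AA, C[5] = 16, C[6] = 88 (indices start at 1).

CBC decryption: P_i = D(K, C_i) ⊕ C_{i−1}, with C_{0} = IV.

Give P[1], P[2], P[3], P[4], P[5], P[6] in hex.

P[1]: D(K, 8C) = 34; 34 ⊕ 90 = A4.
P[2]: D(K, 87) = 33; 33 ⊕ 8C = BF.
P[3]: D(K, E4) = 8C; 8C ⊕ 87 = 0B.
P[4]: D(K, AA) = D6; D6 ⊕ E4 = 32.
P[5]: D(K, 16) = 42; 42 ⊕ AA = E8.
P[6]: D(K, 88) = 30; 30 ⊕ 16 = 26.

P[1] = A4, P[2] = BF, P[3] = 0B, P[4] = 32, P[5] = E8, P[6] = 26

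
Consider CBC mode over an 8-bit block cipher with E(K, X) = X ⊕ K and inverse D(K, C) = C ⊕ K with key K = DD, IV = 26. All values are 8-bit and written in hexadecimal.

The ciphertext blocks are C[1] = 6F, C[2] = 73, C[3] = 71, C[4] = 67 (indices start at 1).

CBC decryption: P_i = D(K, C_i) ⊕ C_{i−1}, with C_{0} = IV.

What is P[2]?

P[2]: D(K, 73) = AE; AE ⊕ 6F = C1.

P[2] = C1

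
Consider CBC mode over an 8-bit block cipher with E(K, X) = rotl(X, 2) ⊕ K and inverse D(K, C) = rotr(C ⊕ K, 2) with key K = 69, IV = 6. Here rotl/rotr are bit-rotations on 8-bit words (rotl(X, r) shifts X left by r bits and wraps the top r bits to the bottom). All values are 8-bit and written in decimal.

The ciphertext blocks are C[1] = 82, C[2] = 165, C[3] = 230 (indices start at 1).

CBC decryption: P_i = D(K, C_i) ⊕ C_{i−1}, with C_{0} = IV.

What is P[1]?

P[1] = 195

P[1]: D(K, 82) = 197; 197 ⊕ 6 = 195.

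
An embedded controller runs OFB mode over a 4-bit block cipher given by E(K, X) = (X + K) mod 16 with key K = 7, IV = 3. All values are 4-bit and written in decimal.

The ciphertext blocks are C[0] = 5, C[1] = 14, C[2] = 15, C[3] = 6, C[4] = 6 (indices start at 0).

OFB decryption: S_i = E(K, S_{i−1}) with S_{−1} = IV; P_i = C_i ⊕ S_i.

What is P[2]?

P[2] = 7

P[0]: S = E(K, 3) = 10; 5 ⊕ 10 = 15.
P[1]: S = E(K, 10) = 1; 14 ⊕ 1 = 15.
P[2]: S = E(K, 1) = 8; 15 ⊕ 8 = 7.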